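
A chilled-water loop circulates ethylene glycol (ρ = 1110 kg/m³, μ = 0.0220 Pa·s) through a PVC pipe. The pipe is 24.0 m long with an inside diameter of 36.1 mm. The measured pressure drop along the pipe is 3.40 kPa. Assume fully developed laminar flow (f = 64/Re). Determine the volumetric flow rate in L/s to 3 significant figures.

Q ≈ 0.268 L/s

For laminar flow, f = 64/Re with Re = ρVD/μ, so Darcy-Weisbach reduces to ΔP = 32μLV/D². Solving for V: V = ΔP·D²/(32μL) = 3400·(0.0361)²/(32·0.022·24) = 0.2622 m/s.
Check: Re = ρVD/μ = 1110·0.2622·0.0361/0.022 = 477.7 < 2300, so the laminar assumption holds.
Q = V·A = 0.2622·(π/4·0.0361²) = 0.0002684 m³/s = 0.268 L/s.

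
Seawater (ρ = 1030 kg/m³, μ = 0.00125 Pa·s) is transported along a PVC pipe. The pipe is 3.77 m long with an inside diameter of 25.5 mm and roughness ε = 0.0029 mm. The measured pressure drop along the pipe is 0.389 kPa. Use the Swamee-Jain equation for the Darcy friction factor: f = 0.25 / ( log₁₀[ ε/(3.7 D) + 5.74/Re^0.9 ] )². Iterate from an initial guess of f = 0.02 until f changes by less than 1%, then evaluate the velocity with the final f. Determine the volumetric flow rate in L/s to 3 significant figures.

Q ≈ 0.202 L/s

Rearranging Darcy-Weisbach: V = √(2·ΔP·D/(f·L·ρ)). With ε/D = 2.9e-06/0.0255 = 0.000114, iterate starting from f = 0.02:
  f = 0.02 → V = √(2·389·0.0255/(0.02·3.77·1030)) = 0.5054 m/s; Re = ρVD/μ = 1.062e+04; f → 0.03067
  f = 0.03067 → V = 0.4081 m/s; Re = 8576; f → 0.03251
  f = 0.03251 → V = 0.3964 m/s; Re = 8330; f → 0.03277
Converged (Δf/f < 1%). With the final f = 0.03277: V = √(2·389·0.0255/(0.03277·3.77·1030)) = 0.3948 m/s.
Q = V·A = 0.3948·(π/4·0.0255²) = 0.0002016 m³/s = 0.202 L/s.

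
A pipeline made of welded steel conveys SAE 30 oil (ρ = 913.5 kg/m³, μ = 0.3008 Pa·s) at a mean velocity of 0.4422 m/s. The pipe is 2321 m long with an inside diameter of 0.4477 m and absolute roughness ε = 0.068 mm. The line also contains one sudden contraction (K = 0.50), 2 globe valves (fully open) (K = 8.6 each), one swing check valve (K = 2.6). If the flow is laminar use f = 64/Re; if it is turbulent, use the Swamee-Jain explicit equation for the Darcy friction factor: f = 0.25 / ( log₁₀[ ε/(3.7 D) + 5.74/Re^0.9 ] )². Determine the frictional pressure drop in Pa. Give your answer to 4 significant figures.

Reynolds number Re = ρVD/μ = 913.5 · 0.4422 · 0.4477 / 0.301 = 601.2.
Re < 2300 → laminar flow, so f = 64/Re = 64/601.2 = 0.1064 (the turbulent correlation is not needed).
Total minor-loss coefficient ΣK = 1·0.5 + 2·8.6 + 1·2.6 = 20.3.
ΔP = [f·L/D + ΣK]·(ρV²/2) = [0.1064·2321/0.4477 + 20.3]·(913.5·0.4422²/2) = [551.9 + 20.3]·89.31 = 5.11e+04 Pa.

ΔP ≈ 51100 Pa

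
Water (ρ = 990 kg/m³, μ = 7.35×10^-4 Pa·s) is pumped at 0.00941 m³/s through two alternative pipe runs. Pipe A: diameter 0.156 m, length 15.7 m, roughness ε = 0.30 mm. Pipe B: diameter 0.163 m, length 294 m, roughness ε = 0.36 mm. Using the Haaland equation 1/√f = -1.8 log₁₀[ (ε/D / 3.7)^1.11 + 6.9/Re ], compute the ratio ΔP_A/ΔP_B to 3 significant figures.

Pipe A: V = Q/A = 0.00941/0.01911 = 0.4923 m/s; Re = 1.034e+05; ε/D = 0.00192; Haaland → f = 0.02472; ΔP_A = f(L/D)(ρV²/2) = 298.5 Pa.
Pipe B: V = Q/A = 0.00941/0.02087 = 0.4509 m/s; Re = 9.901e+04; ε/D = 0.00221; Haaland → f = 0.02553; ΔP_B = f(L/D)(ρV²/2) = 4635 Pa.
ΔP_A/ΔP_B = 298.5/4635 = 0.0644.

ΔP_A/ΔP_B ≈ 0.0644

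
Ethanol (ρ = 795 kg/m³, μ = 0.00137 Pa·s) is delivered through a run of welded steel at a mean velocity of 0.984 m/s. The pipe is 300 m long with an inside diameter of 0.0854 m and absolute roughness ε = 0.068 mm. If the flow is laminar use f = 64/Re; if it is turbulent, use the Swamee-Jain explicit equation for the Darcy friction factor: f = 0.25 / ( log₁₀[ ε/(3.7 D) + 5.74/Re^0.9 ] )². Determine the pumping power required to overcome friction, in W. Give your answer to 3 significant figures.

P ≈ 180 W

Reynolds number Re = ρVD/μ = 795 · 0.984 · 0.0854 / 0.00137 = 4.876e+04.
Re > 4000 → turbulent. Relative roughness ε/D = 6.8e-05/0.0854 = 0.000796. Swamee-Jain: f = 0.25/(log₁₀[0.000796/3.7 + 5.74/4.876e+04^0.9])² = 0.25/(log₁₀[0.000215 + 0.000346])² = 0.25/(-3.251)² = 0.02366.
Darcy-Weisbach: ΔP = f(L/D)(ρV²/2) = 0.02366·(300/0.0854)·(795·0.984²/2) = 0.02366·3513·384.9 = 3.199e+04 Pa.
Q = V·A = 0.984·0.005728 = 0.005636 m³/s.
Pumping power P = QΔP = 0.005636·3.199e+04 = 180.3 W = 180 W.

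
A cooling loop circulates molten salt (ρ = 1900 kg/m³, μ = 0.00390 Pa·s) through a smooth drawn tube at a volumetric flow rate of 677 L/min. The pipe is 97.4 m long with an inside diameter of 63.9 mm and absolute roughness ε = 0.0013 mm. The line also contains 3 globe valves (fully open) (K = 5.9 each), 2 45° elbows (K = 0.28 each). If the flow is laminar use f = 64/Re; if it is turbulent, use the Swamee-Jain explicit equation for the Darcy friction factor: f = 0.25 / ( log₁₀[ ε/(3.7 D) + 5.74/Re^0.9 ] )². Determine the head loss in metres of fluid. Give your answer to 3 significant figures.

h_f ≈ 28.5 m

Q = 677 L/min = 677/60000 = 0.01128 m³/s.
Cross-sectional area A = πD²/4 = π(0.0639)²/4 = 0.003207 m²; mean velocity V = Q/A = 0.01128/0.003207 = 3.518 m/s.
Reynolds number Re = ρVD/μ = 1900 · 3.518 · 0.0639 / 0.0039 = 1.095e+05.
Re > 4000 → turbulent. Relative roughness ε/D = 1.3e-06/0.0639 = 2.03e-05. Swamee-Jain: f = 0.25/(log₁₀[2.03e-05/3.7 + 5.74/1.095e+05^0.9])² = 0.25/(log₁₀[5.5e-06 + 0.000167])² = 0.25/(-3.763)² = 0.01766.
Total minor-loss coefficient ΣK = 3·5.9 + 2·0.28 = 18.3.
ΔP = [f·L/D + ΣK]·(ρV²/2) = [0.01766·97.4/0.0639 + 18.3]·(1900·3.518²/2) = [26.92 + 18.3]·1.176e+04 = 5.313e+05 Pa.
Head loss h_f = ΔP/(ρg) = 5.313e+05/(1900·9.81) = 28.5 m.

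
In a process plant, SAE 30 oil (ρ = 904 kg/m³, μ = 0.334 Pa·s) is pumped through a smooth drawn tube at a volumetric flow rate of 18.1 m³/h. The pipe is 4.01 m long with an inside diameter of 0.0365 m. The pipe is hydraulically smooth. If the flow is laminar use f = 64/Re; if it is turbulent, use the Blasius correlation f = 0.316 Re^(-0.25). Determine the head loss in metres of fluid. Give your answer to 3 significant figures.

Q = 18.1 m³/h = 18.1/3600 = 0.005028 m³/s.
Cross-sectional area A = πD²/4 = π(0.0365)²/4 = 0.001046 m²; mean velocity V = Q/A = 0.005028/0.001046 = 4.805 m/s.
Reynolds number Re = ρVD/μ = 904 · 4.805 · 0.0365 / 0.334 = 474.7.
Re < 2300 → laminar flow, so f = 64/Re = 64/474.7 = 0.1348 (the turbulent correlation is not needed).
Darcy-Weisbach: ΔP = f(L/D)(ρV²/2) = 0.1348·(4.01/0.0365)·(904·4.805²/2) = 0.1348·109.9·1.044e+04 = 1.546e+05 Pa.
Head loss h_f = ΔP/(ρg) = 1.546e+05/(904·9.81) = 17.4 m.

h_f ≈ 17.4 m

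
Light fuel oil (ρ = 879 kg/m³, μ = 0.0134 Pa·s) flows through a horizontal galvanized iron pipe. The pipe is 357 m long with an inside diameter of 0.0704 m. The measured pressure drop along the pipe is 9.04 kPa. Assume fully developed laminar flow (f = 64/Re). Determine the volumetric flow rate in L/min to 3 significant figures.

Q ≈ 68.4 L/min

For laminar flow, f = 64/Re with Re = ρVD/μ, so Darcy-Weisbach reduces to ΔP = 32μLV/D². Solving for V: V = ΔP·D²/(32μL) = 9040·(0.0704)²/(32·0.0134·357) = 0.2927 m/s.
Check: Re = ρVD/μ = 879·0.2927·0.0704/0.0134 = 1352 < 2300, so the laminar assumption holds.
Q = V·A = 0.2927·(π/4·0.0704²) = 0.001139 m³/s = 68.4 L/min.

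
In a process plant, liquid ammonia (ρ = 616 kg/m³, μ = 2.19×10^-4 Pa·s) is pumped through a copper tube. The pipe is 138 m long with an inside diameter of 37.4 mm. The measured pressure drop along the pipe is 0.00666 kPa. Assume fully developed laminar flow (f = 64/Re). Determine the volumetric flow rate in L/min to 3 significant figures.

Q ≈ 0.635 L/min

For laminar flow, f = 64/Re with Re = ρVD/μ, so Darcy-Weisbach reduces to ΔP = 32μLV/D². Solving for V: V = ΔP·D²/(32μL) = 6.66·(0.0374)²/(32·0.000219·138) = 0.009633 m/s.
Check: Re = ρVD/μ = 616·0.009633·0.0374/0.000219 = 1013 < 2300, so the laminar assumption holds.
Q = V·A = 0.009633·(π/4·0.0374²) = 1.058e-05 m³/s = 0.635 L/min.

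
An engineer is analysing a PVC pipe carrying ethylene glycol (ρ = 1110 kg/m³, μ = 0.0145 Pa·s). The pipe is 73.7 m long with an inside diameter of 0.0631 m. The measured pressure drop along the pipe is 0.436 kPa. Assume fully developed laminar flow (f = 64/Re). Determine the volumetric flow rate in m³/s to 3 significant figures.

Q ≈ 1.59×10^-4 m³/s

For laminar flow, f = 64/Re with Re = ρVD/μ, so Darcy-Weisbach reduces to ΔP = 32μLV/D². Solving for V: V = ΔP·D²/(32μL) = 436·(0.0631)²/(32·0.0145·73.7) = 0.05076 m/s.
Check: Re = ρVD/μ = 1110·0.05076·0.0631/0.0145 = 245.2 < 2300, so the laminar assumption holds.
Q = V·A = 0.05076·(π/4·0.0631²) = 0.0001587 m³/s = 1.59×10^-4 m³/s.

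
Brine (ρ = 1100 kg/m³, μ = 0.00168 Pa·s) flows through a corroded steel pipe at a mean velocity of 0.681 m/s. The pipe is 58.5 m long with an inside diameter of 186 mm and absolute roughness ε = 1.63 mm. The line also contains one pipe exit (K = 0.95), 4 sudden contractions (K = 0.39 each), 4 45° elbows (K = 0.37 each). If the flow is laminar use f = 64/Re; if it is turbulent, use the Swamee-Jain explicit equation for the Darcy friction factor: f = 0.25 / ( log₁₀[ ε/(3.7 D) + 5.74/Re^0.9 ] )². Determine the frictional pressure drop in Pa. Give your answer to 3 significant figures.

ΔP ≈ 4010 Pa

Reynolds number Re = ρVD/μ = 1100 · 0.681 · 0.186 / 0.00168 = 8.294e+04.
Re > 4000 → turbulent. Relative roughness ε/D = 0.00163/0.186 = 0.00876. Swamee-Jain: f = 0.25/(log₁₀[0.00876/3.7 + 5.74/8.294e+04^0.9])² = 0.25/(log₁₀[0.00237 + 0.000215])² = 0.25/(-2.588)² = 0.03733.
Total minor-loss coefficient ΣK = 1·0.95 + 4·0.39 + 4·0.37 = 3.99.
ΔP = [f·L/D + ΣK]·(ρV²/2) = [0.03733·58.5/0.186 + 3.99]·(1100·0.681²/2) = [11.74 + 3.99]·255.1 = 4013 Pa.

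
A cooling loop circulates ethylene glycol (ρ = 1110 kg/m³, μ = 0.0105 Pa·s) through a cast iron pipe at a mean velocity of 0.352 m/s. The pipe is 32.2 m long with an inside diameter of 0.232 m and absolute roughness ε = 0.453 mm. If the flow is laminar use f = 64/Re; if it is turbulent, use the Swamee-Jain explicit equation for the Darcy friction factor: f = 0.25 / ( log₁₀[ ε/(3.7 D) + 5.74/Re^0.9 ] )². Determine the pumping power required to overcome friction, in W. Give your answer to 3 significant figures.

Reynolds number Re = ρVD/μ = 1110 · 0.352 · 0.232 / 0.0105 = 8633.
Re > 4000 → turbulent. Relative roughness ε/D = 0.000453/0.232 = 0.00195. Swamee-Jain: f = 0.25/(log₁₀[0.00195/3.7 + 5.74/8633^0.9])² = 0.25/(log₁₀[0.000528 + 0.00165])² = 0.25/(-2.663)² = 0.03526.
Darcy-Weisbach: ΔP = f(L/D)(ρV²/2) = 0.03526·(32.2/0.232)·(1110·0.352²/2) = 0.03526·138.8·68.77 = 336.5 Pa.
Q = V·A = 0.352·0.04227 = 0.01488 m³/s.
Pumping power P = QΔP = 0.01488·336.5 = 5.007 W = 5.01 W.

P ≈ 5.01 W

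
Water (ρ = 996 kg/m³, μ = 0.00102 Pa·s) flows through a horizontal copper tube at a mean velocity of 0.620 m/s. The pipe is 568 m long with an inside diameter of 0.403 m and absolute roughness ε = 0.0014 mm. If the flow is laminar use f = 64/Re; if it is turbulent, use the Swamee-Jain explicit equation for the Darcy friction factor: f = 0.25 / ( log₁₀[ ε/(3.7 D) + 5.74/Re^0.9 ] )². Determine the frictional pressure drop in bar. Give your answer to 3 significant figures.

ΔP ≈ 0.0404 bar

Reynolds number Re = ρVD/μ = 996 · 0.62 · 0.403 / 0.00102 = 2.44e+05.
Re > 4000 → turbulent. Relative roughness ε/D = 1.4e-06/0.403 = 3.47e-06. Swamee-Jain: f = 0.25/(log₁₀[3.47e-06/3.7 + 5.74/2.44e+05^0.9])² = 0.25/(log₁₀[9.39e-07 + 8.13e-05])² = 0.25/(-4.085)² = 0.01498.
Darcy-Weisbach: ΔP = f(L/D)(ρV²/2) = 0.01498·(568/0.403)·(996·0.62²/2) = 0.01498·1409·191.4 = 4043 Pa.
ΔP = 4043 Pa = 0.0404 bar.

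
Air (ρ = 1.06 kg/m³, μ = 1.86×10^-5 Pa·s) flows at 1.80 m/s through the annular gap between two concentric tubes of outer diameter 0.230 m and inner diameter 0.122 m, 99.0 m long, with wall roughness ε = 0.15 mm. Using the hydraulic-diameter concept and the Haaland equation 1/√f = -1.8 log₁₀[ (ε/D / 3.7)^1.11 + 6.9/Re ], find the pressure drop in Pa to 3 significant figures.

ΔP ≈ 50.3 Pa

Hydraulic diameter D_h = 4A/P = D_o - D_i = 0.23 - 0.122 = 0.108 m.
Re = ρVD_h/μ = 1.06·1.8·0.108/1.86e-05 = 1.108e+04.
ε/D_h = 0.00015/0.108 = 0.00139; Haaland gives 1/√f = -1.8 log₁₀[0.000158+0.000623] = 5.594, so f = 0.03196.
ΔP = f(L/D_h)(ρV²/2) = 0.03196·99/0.108·1.717 = 50.31 Pa.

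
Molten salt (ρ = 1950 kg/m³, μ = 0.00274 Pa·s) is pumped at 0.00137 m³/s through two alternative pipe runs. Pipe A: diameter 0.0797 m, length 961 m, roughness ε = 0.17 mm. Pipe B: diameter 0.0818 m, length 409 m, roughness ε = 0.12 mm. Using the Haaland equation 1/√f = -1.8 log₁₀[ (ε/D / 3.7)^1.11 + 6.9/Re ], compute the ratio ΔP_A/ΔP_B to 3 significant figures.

Pipe A: V = Q/A = 0.00137/0.004989 = 0.2746 m/s; Re = 1.558e+04; ε/D = 0.00213; Haaland → f = 0.03097; ΔP_A = f(L/D)(ρV²/2) = 2.746e+04 Pa.
Pipe B: V = Q/A = 0.00137/0.005255 = 0.2607 m/s; Re = 1.518e+04; ε/D = 0.00147; Haaland → f = 0.03003; ΔP_B = f(L/D)(ρV²/2) = 9948 Pa.
ΔP_A/ΔP_B = 2.746e+04/9948 = 2.76.

ΔP_A/ΔP_B ≈ 2.76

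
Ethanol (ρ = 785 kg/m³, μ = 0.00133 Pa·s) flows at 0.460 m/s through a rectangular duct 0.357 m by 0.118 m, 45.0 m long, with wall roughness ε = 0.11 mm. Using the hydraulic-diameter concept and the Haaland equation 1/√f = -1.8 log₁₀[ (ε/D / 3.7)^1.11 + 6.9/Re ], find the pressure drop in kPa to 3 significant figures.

ΔP ≈ 0.480 kPa

Hydraulic diameter D_h = 4A/P = 4·(0.357·0.118)/(2·(0.357+0.118)) = 0.1685/0.95 = 0.1774 m.
Re = ρVD_h/μ = 785·0.46·0.1774/0.00133 = 4.816e+04.
ε/D_h = 0.00011/0.1774 = 0.00062; Haaland gives 1/√f = -1.8 log₁₀[6.44e-05+0.000143] = 6.629, so f = 0.02276.
ΔP = f(L/D_h)(ρV²/2) = 0.02276·45/0.1774·83.05 = 479.5 Pa.
ΔP = 0.480 kPa.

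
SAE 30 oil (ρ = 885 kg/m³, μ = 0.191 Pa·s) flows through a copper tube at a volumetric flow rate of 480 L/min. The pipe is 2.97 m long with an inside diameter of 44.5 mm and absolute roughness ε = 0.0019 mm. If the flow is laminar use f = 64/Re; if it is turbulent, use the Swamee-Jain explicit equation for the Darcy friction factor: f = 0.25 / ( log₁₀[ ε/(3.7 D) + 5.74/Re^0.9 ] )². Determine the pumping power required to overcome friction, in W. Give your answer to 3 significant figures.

P ≈ 377 W

Q = 480 L/min = 480/60000 = 0.008 m³/s.
Cross-sectional area A = πD²/4 = π(0.0445)²/4 = 0.001555 m²; mean velocity V = Q/A = 0.008/0.001555 = 5.144 m/s.
Reynolds number Re = ρVD/μ = 885 · 5.144 · 0.0445 / 0.191 = 1061.
Re < 2300 → laminar flow, so f = 64/Re = 64/1061 = 0.06034 (the turbulent correlation is not needed).
Darcy-Weisbach: ΔP = f(L/D)(ρV²/2) = 0.06034·(2.97/0.0445)·(885·5.144²/2) = 0.06034·66.74·1.171e+04 = 4.715e+04 Pa.
Pumping power P = QΔP = 0.008·4.715e+04 = 377.2 W = 377 W.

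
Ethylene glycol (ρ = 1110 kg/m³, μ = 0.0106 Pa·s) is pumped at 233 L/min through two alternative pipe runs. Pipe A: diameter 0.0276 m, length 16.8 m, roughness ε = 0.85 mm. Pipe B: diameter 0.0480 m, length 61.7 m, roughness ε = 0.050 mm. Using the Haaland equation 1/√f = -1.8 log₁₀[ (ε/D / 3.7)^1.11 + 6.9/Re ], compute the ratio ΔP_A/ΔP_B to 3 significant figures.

ΔP_A/ΔP_B ≈ 8.15

Pipe A: V = Q/A = 0.003883/0.0005983 = 6.491 m/s; Re = 1.876e+04; ε/D = 0.0308; Haaland → f = 0.05952; ΔP_A = f(L/D)(ρV²/2) = 8.472e+05 Pa.
Pipe B: V = Q/A = 0.003883/0.00181 = 2.146 m/s; Re = 1.079e+04; ε/D = 0.00104; Haaland → f = 0.03166; ΔP_B = f(L/D)(ρV²/2) = 1.04e+05 Pa.
ΔP_A/ΔP_B = 8.472e+05/1.04e+05 = 8.15.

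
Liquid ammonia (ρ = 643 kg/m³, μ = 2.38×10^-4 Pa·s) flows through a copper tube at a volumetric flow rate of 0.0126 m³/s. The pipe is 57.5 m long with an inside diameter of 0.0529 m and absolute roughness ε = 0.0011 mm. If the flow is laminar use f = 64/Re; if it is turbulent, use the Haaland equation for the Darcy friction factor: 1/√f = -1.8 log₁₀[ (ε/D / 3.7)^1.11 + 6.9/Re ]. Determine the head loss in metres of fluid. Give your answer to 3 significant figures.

h_f ≈ 22.4 m

Cross-sectional area A = πD²/4 = π(0.0529)²/4 = 0.002198 m²; mean velocity V = Q/A = 0.0126/0.002198 = 5.733 m/s.
Reynolds number Re = ρVD/μ = 643 · 5.733 · 0.0529 / 0.000238 = 8.193e+05.
Re > 4000 → turbulent. Relative roughness ε/D = 1.1e-06/0.0529 = 2.08e-05. Haaland: 1/√f = -1.8 log₁₀[(2.08e-05/3.7)^1.11 + 6.9/8.193e+05] = -1.8 log₁₀[1.49e-06 + 8.42e-06] = 9.007, so f = 0.01233.
Darcy-Weisbach: ΔP = f(L/D)(ρV²/2) = 0.01233·(57.5/0.0529)·(643·5.733²/2) = 0.01233·1087·1.057e+04 = 1.416e+05 Pa.
Head loss h_f = ΔP/(ρg) = 1.416e+05/(643·9.81) = 22.4 m.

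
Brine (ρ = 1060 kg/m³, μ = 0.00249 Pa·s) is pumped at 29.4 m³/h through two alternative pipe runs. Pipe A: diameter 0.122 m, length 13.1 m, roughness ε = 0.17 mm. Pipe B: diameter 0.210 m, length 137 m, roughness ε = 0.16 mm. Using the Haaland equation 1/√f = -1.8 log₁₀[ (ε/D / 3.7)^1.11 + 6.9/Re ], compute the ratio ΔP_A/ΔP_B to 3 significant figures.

Pipe A: V = Q/A = 0.008167/0.01169 = 0.6986 m/s; Re = 3.628e+04; ε/D = 0.00139; Haaland → f = 0.02581; ΔP_A = f(L/D)(ρV²/2) = 716.9 Pa.
Pipe B: V = Q/A = 0.008167/0.03464 = 0.2358 m/s; Re = 2.108e+04; ε/D = 0.000762; Haaland → f = 0.02687; ΔP_B = f(L/D)(ρV²/2) = 516.6 Pa.
ΔP_A/ΔP_B = 716.9/516.6 = 1.39.

ΔP_A/ΔP_B ≈ 1.39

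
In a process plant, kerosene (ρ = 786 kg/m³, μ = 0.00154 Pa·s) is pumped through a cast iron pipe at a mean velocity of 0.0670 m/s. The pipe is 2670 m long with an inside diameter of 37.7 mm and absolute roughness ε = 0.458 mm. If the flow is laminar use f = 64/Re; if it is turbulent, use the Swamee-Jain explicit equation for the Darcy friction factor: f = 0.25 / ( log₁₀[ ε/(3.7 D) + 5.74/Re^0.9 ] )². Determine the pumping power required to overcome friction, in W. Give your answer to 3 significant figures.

P ≈ 0.464 W

Reynolds number Re = ρVD/μ = 786 · 0.067 · 0.0377 / 0.00154 = 1289.
Re < 2300 → laminar flow, so f = 64/Re = 64/1289 = 0.04964 (the turbulent correlation is not needed).
Darcy-Weisbach: ΔP = f(L/D)(ρV²/2) = 0.04964·(2670/0.0377)·(786·0.067²/2) = 0.04964·7.082e+04·1.764 = 6203 Pa.
Q = V·A = 0.067·0.001116 = 7.479e-05 m³/s.
Pumping power P = QΔP = 7.479e-05·6203 = 0.4639 W = 0.464 W.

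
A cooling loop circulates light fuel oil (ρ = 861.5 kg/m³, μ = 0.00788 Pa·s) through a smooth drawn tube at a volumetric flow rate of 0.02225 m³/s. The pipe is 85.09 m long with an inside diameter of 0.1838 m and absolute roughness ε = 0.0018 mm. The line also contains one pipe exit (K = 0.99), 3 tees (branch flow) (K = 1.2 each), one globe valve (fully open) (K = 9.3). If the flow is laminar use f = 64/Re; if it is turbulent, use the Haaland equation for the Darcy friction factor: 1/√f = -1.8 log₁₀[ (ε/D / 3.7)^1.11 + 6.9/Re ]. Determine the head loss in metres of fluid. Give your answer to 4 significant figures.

Cross-sectional area A = πD²/4 = π(0.1838)²/4 = 0.02653 m²; mean velocity V = Q/A = 0.02225/0.02653 = 0.8386 m/s.
Reynolds number Re = ρVD/μ = 861.5 · 0.8386 · 0.1838 / 0.00788 = 1.685e+04.
Re > 4000 → turbulent. Relative roughness ε/D = 1.8e-06/0.1838 = 9.79e-06. Haaland: 1/√f = -1.8 log₁₀[(9.79e-06/3.7)^1.11 + 6.9/1.685e+04] = -1.8 log₁₀[6.45e-07 + 0.000409] = 6.097, so f = 0.0269.
Total minor-loss coefficient ΣK = 1·0.99 + 3·1.2 + 1·9.3 = 13.9.
ΔP = [f·L/D + ΣK]·(ρV²/2) = [0.0269·85.09/0.1838 + 13.9]·(861.5·0.8386²/2) = [12.45 + 13.9]·302.9 = 7980 Pa.
Head loss h_f = ΔP/(ρg) = 7980/(861.5·9.81) = 0.9443 m.

h_f ≈ 0.9443 m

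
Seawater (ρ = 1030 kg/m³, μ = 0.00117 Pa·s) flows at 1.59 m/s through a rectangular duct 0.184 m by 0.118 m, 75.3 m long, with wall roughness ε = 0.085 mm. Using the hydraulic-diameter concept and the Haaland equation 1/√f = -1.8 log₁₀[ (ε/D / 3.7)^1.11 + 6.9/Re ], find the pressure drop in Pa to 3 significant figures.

Hydraulic diameter D_h = 4A/P = 4·(0.184·0.118)/(2·(0.184+0.118)) = 0.08685/0.604 = 0.1438 m.
Re = ρVD_h/μ = 1030·1.59·0.1438/0.00117 = 2.013e+05.
ε/D_h = 8.5e-05/0.1438 = 0.000591; Haaland gives 1/√f = -1.8 log₁₀[6.11e-05+3.43e-05] = 7.237, so f = 0.01909.
ΔP = f(L/D_h)(ρV²/2) = 0.01909·75.3/0.1438·1302 = 1.302e+04 Pa.

ΔP ≈ 13000 Pa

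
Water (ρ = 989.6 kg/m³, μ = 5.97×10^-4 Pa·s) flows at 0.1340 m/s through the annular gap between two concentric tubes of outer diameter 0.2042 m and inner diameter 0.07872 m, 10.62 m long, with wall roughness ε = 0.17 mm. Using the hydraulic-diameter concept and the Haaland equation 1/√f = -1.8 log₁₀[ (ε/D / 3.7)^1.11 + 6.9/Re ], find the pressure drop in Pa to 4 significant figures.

ΔP ≈ 20.11 Pa

Hydraulic diameter D_h = 4A/P = D_o - D_i = 0.2042 - 0.07872 = 0.1255 m.
Re = ρVD_h/μ = 989.6·0.134·0.1255/0.000597 = 2.787e+04.
ε/D_h = 0.00017/0.1255 = 0.00135; Haaland gives 1/√f = -1.8 log₁₀[0.000153+0.000248] = 6.115, so f = 0.02675.
ΔP = f(L/D_h)(ρV²/2) = 0.02675·10.62/0.1255·8.885 = 20.11 Pa.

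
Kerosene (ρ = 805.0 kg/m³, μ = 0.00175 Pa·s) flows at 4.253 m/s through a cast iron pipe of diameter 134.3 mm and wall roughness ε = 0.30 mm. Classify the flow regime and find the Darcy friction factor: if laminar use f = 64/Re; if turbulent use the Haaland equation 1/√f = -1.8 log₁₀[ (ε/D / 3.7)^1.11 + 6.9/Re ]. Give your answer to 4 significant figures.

Re = ρVD/μ = 805·4.253·0.1343/0.00175 = 2.627e+05.
Re > 4000 → turbulent. ε/D = 0.0003/0.1343 = 0.00223; Haaland: 1/√f = -1.8 log₁₀[0.000267 + 2.63e-05] = 6.359, so f = 0.02473.

f ≈ 0.02473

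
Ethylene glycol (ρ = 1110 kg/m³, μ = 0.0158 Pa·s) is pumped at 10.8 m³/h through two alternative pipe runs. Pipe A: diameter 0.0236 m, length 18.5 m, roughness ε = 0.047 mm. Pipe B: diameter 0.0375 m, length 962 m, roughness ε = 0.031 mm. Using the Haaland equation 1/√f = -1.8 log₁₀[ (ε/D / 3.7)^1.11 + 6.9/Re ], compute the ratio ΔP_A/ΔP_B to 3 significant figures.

ΔP_A/ΔP_B ≈ 0.183

Pipe A: V = Q/A = 0.003/0.0004374 = 6.858 m/s; Re = 1.137e+04; ε/D = 0.00199; Haaland → f = 0.03265; ΔP_A = f(L/D)(ρV²/2) = 6.681e+05 Pa.
Pipe B: V = Q/A = 0.003/0.001104 = 2.716 m/s; Re = 7156; ε/D = 0.000827; Haaland → f = 0.03481; ΔP_B = f(L/D)(ρV²/2) = 3.657e+06 Pa.
ΔP_A/ΔP_B = 6.681e+05/3.657e+06 = 0.183.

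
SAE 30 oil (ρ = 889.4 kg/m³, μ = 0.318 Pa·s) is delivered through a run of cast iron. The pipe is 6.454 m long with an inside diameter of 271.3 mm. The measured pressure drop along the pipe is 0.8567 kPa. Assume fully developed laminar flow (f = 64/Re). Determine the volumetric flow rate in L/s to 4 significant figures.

For laminar flow, f = 64/Re with Re = ρVD/μ, so Darcy-Weisbach reduces to ΔP = 32μLV/D². Solving for V: V = ΔP·D²/(32μL) = 856.7·(0.2713)²/(32·0.318·6.454) = 0.9601 m/s.
Check: Re = ρVD/μ = 889.4·0.9601·0.2713/0.318 = 728.5 < 2300, so the laminar assumption holds.
Q = V·A = 0.9601·(π/4·0.2713²) = 0.0555 m³/s = 55.50 L/s.

Q ≈ 55.50 L/s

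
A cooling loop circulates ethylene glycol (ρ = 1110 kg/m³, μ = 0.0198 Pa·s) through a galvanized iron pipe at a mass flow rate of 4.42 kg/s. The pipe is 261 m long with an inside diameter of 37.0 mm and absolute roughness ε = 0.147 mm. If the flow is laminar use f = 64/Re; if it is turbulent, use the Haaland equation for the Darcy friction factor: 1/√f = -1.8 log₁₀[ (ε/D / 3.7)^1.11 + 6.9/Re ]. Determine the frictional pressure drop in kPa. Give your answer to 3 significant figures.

ΔP ≈ 2040 kPa

A = πD²/4 = π(0.037)²/4 = 0.001075 m²; mean velocity V = ṁ/(ρA) = 4.42/(1110 · 0.001075) = 3.703 m/s.
Reynolds number Re = ρVD/μ = 1110 · 3.703 · 0.037 / 0.0198 = 7682.
Re > 4000 → turbulent. Relative roughness ε/D = 0.000147/0.037 = 0.00397. Haaland: 1/√f = -1.8 log₁₀[(0.00397/3.7)^1.11 + 6.9/7682] = -1.8 log₁₀[0.000506 + 0.000898] = 5.135, so f = 0.03793.
Darcy-Weisbach: ΔP = f(L/D)(ρV²/2) = 0.03793·(261/0.037)·(1110·3.703²/2) = 0.03793·7054·7612 = 2.037e+06 Pa.
ΔP = 2.037e+06 Pa = 2040 kPa.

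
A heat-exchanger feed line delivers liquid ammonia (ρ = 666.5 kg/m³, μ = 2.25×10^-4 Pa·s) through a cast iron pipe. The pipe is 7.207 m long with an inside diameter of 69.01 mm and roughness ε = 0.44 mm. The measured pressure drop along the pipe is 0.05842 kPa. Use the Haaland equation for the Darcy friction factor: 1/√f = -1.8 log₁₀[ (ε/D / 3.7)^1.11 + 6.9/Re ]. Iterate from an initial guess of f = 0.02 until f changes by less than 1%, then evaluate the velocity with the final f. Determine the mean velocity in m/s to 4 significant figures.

Rearranging Darcy-Weisbach: V = √(2·ΔP·D/(f·L·ρ)). With ε/D = 0.00044/0.06901 = 0.00638, iterate starting from f = 0.02:
  f = 0.02 → V = √(2·58.42·0.06901/(0.02·7.207·666.5)) = 0.2897 m/s; Re = ρVD/μ = 5.922e+04; f → 0.03402
  f = 0.03402 → V = 0.2221 m/s; Re = 4.541e+04; f → 0.03437
  f = 0.03437 → V = 0.221 m/s; Re = 4.518e+04; f → 0.03438
Converged (Δf/f < 1%). With the final f = 0.03438: V = √(2·58.42·0.06901/(0.03438·7.207·666.5)) = 0.221 m/s.

V ≈ 0.2210 m/s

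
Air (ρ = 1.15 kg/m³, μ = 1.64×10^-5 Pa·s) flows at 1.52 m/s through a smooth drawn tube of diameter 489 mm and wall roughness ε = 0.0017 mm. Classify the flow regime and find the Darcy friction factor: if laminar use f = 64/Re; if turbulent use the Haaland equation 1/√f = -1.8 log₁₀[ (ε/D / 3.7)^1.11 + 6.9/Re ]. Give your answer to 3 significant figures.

f ≈ 0.0205

Re = ρVD/μ = 1.15·1.52·0.489/1.64e-05 = 5.212e+04.
Re > 4000 → turbulent. ε/D = 1.7e-06/0.489 = 3.48e-06; Haaland: 1/√f = -1.8 log₁₀[2.04e-07 + 0.000132] = 6.979, so f = 0.02053.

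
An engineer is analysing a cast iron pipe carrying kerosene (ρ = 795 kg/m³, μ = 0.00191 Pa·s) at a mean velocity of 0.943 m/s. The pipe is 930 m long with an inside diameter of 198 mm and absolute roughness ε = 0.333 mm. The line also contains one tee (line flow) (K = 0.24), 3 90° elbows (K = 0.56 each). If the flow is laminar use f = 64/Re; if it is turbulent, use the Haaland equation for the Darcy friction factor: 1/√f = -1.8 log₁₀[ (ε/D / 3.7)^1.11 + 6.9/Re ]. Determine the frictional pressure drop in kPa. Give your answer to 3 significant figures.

Reynolds number Re = ρVD/μ = 795 · 0.943 · 0.198 / 0.00191 = 7.772e+04.
Re > 4000 → turbulent. Relative roughness ε/D = 0.000333/0.198 = 0.00168. Haaland: 1/√f = -1.8 log₁₀[(0.00168/3.7)^1.11 + 6.9/7.772e+04] = -1.8 log₁₀[0.000195 + 8.88e-05] = 6.385, so f = 0.02453.
Total minor-loss coefficient ΣK = 1·0.24 + 3·0.56 = 1.92.
ΔP = [f·L/D + ΣK]·(ρV²/2) = [0.02453·930/0.198 + 1.92]·(795·0.943²/2) = [115.2 + 1.92]·353.5 = 4.141e+04 Pa.
ΔP = 4.141e+04 Pa = 41.4 kPa.

ΔP ≈ 41.4 kPa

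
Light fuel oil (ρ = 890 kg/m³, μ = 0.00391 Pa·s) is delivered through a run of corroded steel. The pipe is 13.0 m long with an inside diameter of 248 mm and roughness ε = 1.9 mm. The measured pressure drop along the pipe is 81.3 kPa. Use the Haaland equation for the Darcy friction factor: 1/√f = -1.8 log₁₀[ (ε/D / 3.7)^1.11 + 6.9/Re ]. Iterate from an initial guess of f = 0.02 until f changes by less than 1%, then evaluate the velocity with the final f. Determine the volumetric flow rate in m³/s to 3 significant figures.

Q ≈ 0.483 m³/s

Rearranging Darcy-Weisbach: V = √(2·ΔP·D/(f·L·ρ)). With ε/D = 0.0019/0.248 = 0.00766, iterate starting from f = 0.02:
  f = 0.02 → V = √(2·8.13e+04·0.248/(0.02·13·890)) = 13.2 m/s; Re = ρVD/μ = 7.452e+05; f → 0.03487
  f = 0.03487 → V = 9.998 m/s; Re = 5.644e+05; f → 0.03489
Converged (Δf/f < 1%). With the final f = 0.03489: V = √(2·8.13e+04·0.248/(0.03489·13·890)) = 9.994 m/s.
Q = V·A = 9.994·(π/4·0.248²) = 0.4828 m³/s = 0.483 m³/s.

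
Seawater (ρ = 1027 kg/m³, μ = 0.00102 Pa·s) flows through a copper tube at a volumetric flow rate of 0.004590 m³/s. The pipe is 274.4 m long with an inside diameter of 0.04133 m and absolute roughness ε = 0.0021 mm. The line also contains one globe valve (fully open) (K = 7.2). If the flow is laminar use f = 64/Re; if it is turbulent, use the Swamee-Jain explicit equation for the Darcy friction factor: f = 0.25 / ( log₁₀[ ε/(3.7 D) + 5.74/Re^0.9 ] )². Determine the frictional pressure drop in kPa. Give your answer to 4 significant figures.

ΔP ≈ 721.2 kPa

Cross-sectional area A = πD²/4 = π(0.04133)²/4 = 0.001342 m²; mean velocity V = Q/A = 0.00459/0.001342 = 3.421 m/s.
Reynolds number Re = ρVD/μ = 1027 · 3.421 · 0.04133 / 0.00102 = 1.424e+05.
Re > 4000 → turbulent. Relative roughness ε/D = 2.1e-06/0.04133 = 5.08e-05. Swamee-Jain: f = 0.25/(log₁₀[5.08e-05/3.7 + 5.74/1.424e+05^0.9])² = 0.25/(log₁₀[1.37e-05 + 0.000132])² = 0.25/(-3.836)² = 0.01699.
Total minor-loss coefficient ΣK = 1·7.2 = 7.2.
ΔP = [f·L/D + ΣK]·(ρV²/2) = [0.01699·274.4/0.04133 + 7.2]·(1027·3.421²/2) = [112.8 + 7.2]·6011 = 7.212e+05 Pa.
ΔP = 7.212e+05 Pa = 721.2 kPa.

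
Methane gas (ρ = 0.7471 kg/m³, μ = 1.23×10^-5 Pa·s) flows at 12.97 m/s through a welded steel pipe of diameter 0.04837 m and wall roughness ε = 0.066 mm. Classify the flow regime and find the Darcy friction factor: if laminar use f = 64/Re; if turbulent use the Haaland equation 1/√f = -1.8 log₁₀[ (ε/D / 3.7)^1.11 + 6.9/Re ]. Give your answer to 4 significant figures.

f ≈ 0.02557

Re = ρVD/μ = 0.7471·12.97·0.04837/1.23e-05 = 3.811e+04.
Re > 4000 → turbulent. ε/D = 6.6e-05/0.04837 = 0.00136; Haaland: 1/√f = -1.8 log₁₀[0.000155 + 0.000181] = 6.253, so f = 0.02557.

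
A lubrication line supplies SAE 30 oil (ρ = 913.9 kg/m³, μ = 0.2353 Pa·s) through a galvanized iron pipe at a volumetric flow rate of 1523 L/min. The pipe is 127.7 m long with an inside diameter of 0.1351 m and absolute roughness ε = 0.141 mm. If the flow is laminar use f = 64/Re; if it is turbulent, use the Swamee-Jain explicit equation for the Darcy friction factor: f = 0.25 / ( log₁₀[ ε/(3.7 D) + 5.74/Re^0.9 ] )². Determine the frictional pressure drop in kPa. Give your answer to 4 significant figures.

Q = 1523 L/min = 1523/60000 = 0.02538 m³/s.
Cross-sectional area A = πD²/4 = π(0.1351)²/4 = 0.01434 m²; mean velocity V = Q/A = 0.02538/0.01434 = 1.771 m/s.
Reynolds number Re = ρVD/μ = 913.9 · 1.771 · 0.1351 / 0.235 = 929.1.
Re < 2300 → laminar flow, so f = 64/Re = 64/929.1 = 0.06888 (the turbulent correlation is not needed).
Darcy-Weisbach: ΔP = f(L/D)(ρV²/2) = 0.06888·(127.7/0.1351)·(913.9·1.771²/2) = 0.06888·945.2·1433 = 9.328e+04 Pa.
ΔP = 9.328e+04 Pa = 93.28 kPa.

ΔP ≈ 93.28 kPa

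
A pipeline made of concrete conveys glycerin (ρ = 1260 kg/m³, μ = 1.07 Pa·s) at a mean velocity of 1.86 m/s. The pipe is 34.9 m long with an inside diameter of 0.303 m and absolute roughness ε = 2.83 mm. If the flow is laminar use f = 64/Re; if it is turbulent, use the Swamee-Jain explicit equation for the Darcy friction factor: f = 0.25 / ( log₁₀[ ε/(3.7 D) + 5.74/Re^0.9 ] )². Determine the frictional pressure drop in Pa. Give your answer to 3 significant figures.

Reynolds number Re = ρVD/μ = 1260 · 1.86 · 0.303 / 1.07 = 663.7.
Re < 2300 → laminar flow, so f = 64/Re = 64/663.7 = 0.09644 (the turbulent correlation is not needed).
Darcy-Weisbach: ΔP = f(L/D)(ρV²/2) = 0.09644·(34.9/0.303)·(1260·1.86²/2) = 0.09644·115.2·2180 = 2.421e+04 Pa.

ΔP ≈ 24200 Pa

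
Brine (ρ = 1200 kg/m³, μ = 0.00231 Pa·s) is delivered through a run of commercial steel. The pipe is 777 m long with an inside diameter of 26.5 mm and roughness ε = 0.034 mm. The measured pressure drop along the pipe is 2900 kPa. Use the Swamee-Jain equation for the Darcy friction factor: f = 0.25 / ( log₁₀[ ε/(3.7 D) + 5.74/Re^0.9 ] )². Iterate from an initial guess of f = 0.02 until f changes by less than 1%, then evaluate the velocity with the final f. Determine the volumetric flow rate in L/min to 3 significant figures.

Rearranging Darcy-Weisbach: V = √(2·ΔP·D/(f·L·ρ)). With ε/D = 3.4e-05/0.0265 = 0.00128, iterate starting from f = 0.02:
  f = 0.02 → V = √(2·2.9e+06·0.0265/(0.02·777·1200)) = 2.871 m/s; Re = ρVD/μ = 3.952e+04; f → 0.02575
  f = 0.02575 → V = 2.53 m/s; Re = 3.483e+04; f → 0.02621
  f = 0.02621 → V = 2.508 m/s; Re = 3.452e+04; f → 0.02624
Converged (Δf/f < 1%). With the final f = 0.02624: V = √(2·2.9e+06·0.0265/(0.02624·777·1200)) = 2.506 m/s.
Q = V·A = 2.506·(π/4·0.0265²) = 0.001382 m³/s = 82.9 L/min.

Q ≈ 82.9 L/min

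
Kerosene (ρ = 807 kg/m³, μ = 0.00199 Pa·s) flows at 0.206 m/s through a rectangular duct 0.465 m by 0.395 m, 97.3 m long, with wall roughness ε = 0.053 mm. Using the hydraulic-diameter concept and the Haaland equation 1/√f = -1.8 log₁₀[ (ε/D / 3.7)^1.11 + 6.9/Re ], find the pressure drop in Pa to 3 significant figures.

Hydraulic diameter D_h = 4A/P = 4·(0.465·0.395)/(2·(0.465+0.395)) = 0.7347/1.72 = 0.4272 m.
Re = ρVD_h/μ = 807·0.206·0.4272/0.00199 = 3.568e+04.
ε/D_h = 5.3e-05/0.4272 = 0.000124; Haaland gives 1/√f = -1.8 log₁₀[1.08e-05+0.000193] = 6.642, so f = 0.02267.
ΔP = f(L/D_h)(ρV²/2) = 0.02267·97.3/0.4272·17.12 = 88.41 Pa.

ΔP ≈ 88.4 Pa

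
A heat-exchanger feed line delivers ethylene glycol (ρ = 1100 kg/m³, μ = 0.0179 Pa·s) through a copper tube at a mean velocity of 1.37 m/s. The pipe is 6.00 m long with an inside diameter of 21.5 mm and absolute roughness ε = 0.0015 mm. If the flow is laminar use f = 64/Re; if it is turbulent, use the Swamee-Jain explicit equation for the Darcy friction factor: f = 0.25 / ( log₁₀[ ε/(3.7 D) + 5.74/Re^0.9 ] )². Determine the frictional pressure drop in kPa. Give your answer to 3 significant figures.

ΔP ≈ 10.2 kPa

Reynolds number Re = ρVD/μ = 1100 · 1.37 · 0.0215 / 0.0179 = 1810.
Re < 2300 → laminar flow, so f = 64/Re = 64/1810 = 0.03536 (the turbulent correlation is not needed).
Darcy-Weisbach: ΔP = f(L/D)(ρV²/2) = 0.03536·(6/0.0215)·(1100·1.37²/2) = 0.03536·279.1·1032 = 1.019e+04 Pa.
ΔP = 1.019e+04 Pa = 10.2 kPa.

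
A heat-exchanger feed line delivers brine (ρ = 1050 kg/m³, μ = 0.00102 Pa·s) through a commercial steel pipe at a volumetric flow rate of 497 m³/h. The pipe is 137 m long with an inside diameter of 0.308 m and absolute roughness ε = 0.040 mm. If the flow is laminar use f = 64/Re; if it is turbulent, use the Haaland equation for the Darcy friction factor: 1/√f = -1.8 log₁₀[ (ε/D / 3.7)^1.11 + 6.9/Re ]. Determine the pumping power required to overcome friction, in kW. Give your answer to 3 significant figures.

Q = 497 m³/h = 497/3600 = 0.1381 m³/s.
Cross-sectional area A = πD²/4 = π(0.308)²/4 = 0.07451 m²; mean velocity V = Q/A = 0.1381/0.07451 = 1.853 m/s.
Reynolds number Re = ρVD/μ = 1050 · 1.853 · 0.308 / 0.00102 = 5.875e+05.
Re > 4000 → turbulent. Relative roughness ε/D = 4e-05/0.308 = 0.00013. Haaland: 1/√f = -1.8 log₁₀[(0.00013/3.7)^1.11 + 6.9/5.875e+05] = -1.8 log₁₀[1.14e-05 + 1.17e-05] = 8.345, so f = 0.01436.
Darcy-Weisbach: ΔP = f(L/D)(ρV²/2) = 0.01436·(137/0.308)·(1050·1.853²/2) = 0.01436·444.8·1803 = 1.151e+04 Pa.
Pumping power P = QΔP = 0.1381·1.151e+04 = 1589 W = 1.59 kW.

P ≈ 1.59 kW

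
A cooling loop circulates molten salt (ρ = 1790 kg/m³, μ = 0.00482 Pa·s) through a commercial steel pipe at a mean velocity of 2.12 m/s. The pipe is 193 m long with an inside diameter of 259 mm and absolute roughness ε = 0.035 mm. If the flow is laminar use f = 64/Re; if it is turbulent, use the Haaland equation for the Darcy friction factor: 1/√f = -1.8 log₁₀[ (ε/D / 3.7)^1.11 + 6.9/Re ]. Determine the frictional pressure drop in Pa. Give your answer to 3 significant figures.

Reynolds number Re = ρVD/μ = 1790 · 2.12 · 0.259 / 0.00482 = 2.039e+05.
Re > 4000 → turbulent. Relative roughness ε/D = 3.5e-05/0.259 = 0.000135. Haaland: 1/√f = -1.8 log₁₀[(0.000135/3.7)^1.11 + 6.9/2.039e+05] = -1.8 log₁₀[1.19e-05 + 3.38e-05] = 7.812, so f = 0.01639.
Darcy-Weisbach: ΔP = f(L/D)(ρV²/2) = 0.01639·(193/0.259)·(1790·2.12²/2) = 0.01639·745.2·4022 = 4.912e+04 Pa.

ΔP ≈ 49100 Pa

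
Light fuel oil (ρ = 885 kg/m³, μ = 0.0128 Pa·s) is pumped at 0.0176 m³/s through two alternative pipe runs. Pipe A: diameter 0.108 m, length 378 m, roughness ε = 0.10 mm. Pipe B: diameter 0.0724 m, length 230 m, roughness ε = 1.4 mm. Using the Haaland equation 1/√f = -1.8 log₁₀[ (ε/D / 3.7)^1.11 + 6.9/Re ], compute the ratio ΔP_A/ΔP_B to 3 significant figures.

Pipe A: V = Q/A = 0.0176/0.009161 = 1.921 m/s; Re = 1.435e+04; ε/D = 0.000926; Haaland → f = 0.02948; ΔP_A = f(L/D)(ρV²/2) = 1.685e+05 Pa.
Pipe B: V = Q/A = 0.0176/0.004117 = 4.275 m/s; Re = 2.14e+04; ε/D = 0.0193; Haaland → f = 0.04988; ΔP_B = f(L/D)(ρV²/2) = 1.282e+06 Pa.
ΔP_A/ΔP_B = 1.685e+05/1.282e+06 = 0.132.

ΔP_A/ΔP_B ≈ 0.132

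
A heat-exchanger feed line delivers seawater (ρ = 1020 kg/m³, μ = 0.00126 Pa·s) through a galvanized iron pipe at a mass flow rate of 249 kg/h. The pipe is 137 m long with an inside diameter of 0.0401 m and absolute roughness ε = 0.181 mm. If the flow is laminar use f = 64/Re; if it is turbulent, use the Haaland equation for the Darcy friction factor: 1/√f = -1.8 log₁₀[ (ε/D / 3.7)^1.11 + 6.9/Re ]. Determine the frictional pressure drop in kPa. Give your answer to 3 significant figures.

ṁ = 249 kg/h = 249/3600 = 0.06917 kg/s.
A = πD²/4 = π(0.0401)²/4 = 0.001263 m²; mean velocity V = ṁ/(ρA) = 0.06917/(1020 · 0.001263) = 0.05369 m/s.
Reynolds number Re = ρVD/μ = 1020 · 0.05369 · 0.0401 / 0.00126 = 1743.
Re < 2300 → laminar flow, so f = 64/Re = 64/1743 = 0.03672 (the turbulent correlation is not needed).
Darcy-Weisbach: ΔP = f(L/D)(ρV²/2) = 0.03672·(137/0.0401)·(1020·0.05369²/2) = 0.03672·3416·1.47 = 184.4 Pa.
ΔP = 184.4 Pa = 0.184 kPa.

ΔP ≈ 0.184 kPa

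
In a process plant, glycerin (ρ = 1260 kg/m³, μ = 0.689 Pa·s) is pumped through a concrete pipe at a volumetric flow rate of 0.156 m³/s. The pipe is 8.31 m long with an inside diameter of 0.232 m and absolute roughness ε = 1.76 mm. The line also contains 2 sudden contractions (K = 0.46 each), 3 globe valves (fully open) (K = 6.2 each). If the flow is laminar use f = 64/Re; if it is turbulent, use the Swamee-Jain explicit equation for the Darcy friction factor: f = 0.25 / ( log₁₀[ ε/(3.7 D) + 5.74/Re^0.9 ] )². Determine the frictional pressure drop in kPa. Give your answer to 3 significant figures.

Cross-sectional area A = πD²/4 = π(0.232)²/4 = 0.04227 m²; mean velocity V = Q/A = 0.156/0.04227 = 3.69 m/s.
Reynolds number Re = ρVD/μ = 1260 · 3.69 · 0.232 / 0.689 = 1566.
Re < 2300 → laminar flow, so f = 64/Re = 64/1566 = 0.04088 (the turbulent correlation is not needed).
Total minor-loss coefficient ΣK = 2·0.46 + 3·6.2 = 19.5.
ΔP = [f·L/D + ΣK]·(ρV²/2) = [0.04088·8.31/0.232 + 19.5]·(1260·3.69²/2) = [1.464 + 19.5]·8579 = 1.8e+05 Pa.
ΔP = 1.8e+05 Pa = 180 kPa.

ΔP ≈ 180 kPa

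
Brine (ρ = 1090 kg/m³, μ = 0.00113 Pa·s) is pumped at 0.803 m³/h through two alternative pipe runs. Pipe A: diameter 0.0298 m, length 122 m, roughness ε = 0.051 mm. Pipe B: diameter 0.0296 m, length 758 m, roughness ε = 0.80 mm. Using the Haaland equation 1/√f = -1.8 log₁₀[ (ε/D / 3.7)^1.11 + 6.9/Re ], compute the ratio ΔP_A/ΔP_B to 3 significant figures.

ΔP_A/ΔP_B ≈ 0.0902

Pipe A: V = Q/A = 0.0002231/0.0006975 = 0.3198 m/s; Re = 9193; ε/D = 0.00171; Haaland → f = 0.03378; ΔP_A = f(L/D)(ρV²/2) = 7709 Pa.
Pipe B: V = Q/A = 0.0002231/0.0006881 = 0.3241 m/s; Re = 9255; ε/D = 0.027; Haaland → f = 0.05828; ΔP_B = f(L/D)(ρV²/2) = 8.546e+04 Pa.
ΔP_A/ΔP_B = 7709/8.546e+04 = 0.0902.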